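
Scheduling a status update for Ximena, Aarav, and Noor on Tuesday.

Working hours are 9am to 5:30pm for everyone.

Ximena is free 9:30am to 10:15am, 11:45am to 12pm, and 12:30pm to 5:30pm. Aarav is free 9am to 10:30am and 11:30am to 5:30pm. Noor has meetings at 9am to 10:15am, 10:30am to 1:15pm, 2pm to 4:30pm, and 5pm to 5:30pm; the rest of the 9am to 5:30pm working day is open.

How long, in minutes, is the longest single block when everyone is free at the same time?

45 minutes

Noor free within 09:00–17:30: 10:15–10:30, 13:15–14:00, 16:30–17:00.
Ximena ∩ Aarav: 09:30–10:15, 11:45–12:00, 12:30–17:30.
Ximena ∩ Aarav ∩ Noor: 13:15–14:00, 16:30–17:00.
Common window lengths: 45, 30 min; longest is 45.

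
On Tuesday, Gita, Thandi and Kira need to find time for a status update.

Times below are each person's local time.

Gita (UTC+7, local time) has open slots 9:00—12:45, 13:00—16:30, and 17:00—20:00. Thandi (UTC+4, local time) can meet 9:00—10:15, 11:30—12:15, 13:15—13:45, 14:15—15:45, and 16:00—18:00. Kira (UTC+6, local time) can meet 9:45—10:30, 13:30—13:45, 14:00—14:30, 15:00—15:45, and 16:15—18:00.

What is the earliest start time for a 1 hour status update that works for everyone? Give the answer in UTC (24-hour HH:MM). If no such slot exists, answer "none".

10:15

Gita → UTC: 02:00–05:45, 06:00–09:30, 10:00–13:00.
Thandi → UTC: 05:00–06:15, 07:30–08:15, 09:15–09:45, 10:15–11:45, 12:00–14:00.
Kira → UTC: 03:45–04:30, 07:30–07:45, 08:00–08:30, 09:00–09:45, 10:15–12:00.
Gita ∩ Thandi: 05:00–05:45, 06:00–06:15, 07:30–08:15, 09:15–09:30, 10:15–11:45, 12:00–13:00.
Gita ∩ Thandi ∩ Kira: 07:30–07:45, 08:00–08:15, 09:15–09:30, 10:15–11:45.
Windows ≥ 60 min: 10:15–11:45.
Earliest such window starts at 10:15.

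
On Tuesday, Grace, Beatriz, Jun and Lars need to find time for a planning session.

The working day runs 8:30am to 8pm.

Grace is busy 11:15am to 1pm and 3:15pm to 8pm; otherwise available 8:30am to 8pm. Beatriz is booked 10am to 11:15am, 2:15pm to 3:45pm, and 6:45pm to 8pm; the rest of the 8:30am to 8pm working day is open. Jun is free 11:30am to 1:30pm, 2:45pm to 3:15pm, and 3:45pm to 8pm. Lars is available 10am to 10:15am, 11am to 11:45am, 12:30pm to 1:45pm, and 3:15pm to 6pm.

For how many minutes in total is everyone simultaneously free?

Grace free within 08:30–20:00: 08:30–11:15, 13:00–15:15.
Beatriz free within 08:30–20:00: 08:30–10:00, 11:15–14:15, 15:45–18:45.
Grace ∩ Beatriz: 08:30–10:00, 13:00–14:15.
Grace ∩ Beatriz ∩ Jun: 13:00–13:30.
Grace ∩ Beatriz ∩ Jun ∩ Lars: 13:00–13:30.
Total common minutes: 30.

30 minutes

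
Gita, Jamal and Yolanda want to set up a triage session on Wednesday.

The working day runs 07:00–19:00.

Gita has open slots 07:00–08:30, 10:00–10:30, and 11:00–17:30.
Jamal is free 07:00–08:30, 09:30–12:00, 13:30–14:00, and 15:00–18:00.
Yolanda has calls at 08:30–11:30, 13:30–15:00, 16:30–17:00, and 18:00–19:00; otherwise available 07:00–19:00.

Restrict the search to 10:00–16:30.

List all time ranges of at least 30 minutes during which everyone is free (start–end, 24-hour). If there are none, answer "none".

Yolanda free within 07:00–19:00: 07:00–08:30, 11:30–13:30, 15:00–16:30, 17:00–18:00.
Gita ∩ Jamal: 07:00–08:30, 10:00–10:30, 11:00–12:00, 13:30–14:00, 15:00–17:30.
Gita ∩ Jamal ∩ Yolanda: 07:00–08:30, 11:30–12:00, 15:00–16:30, 17:00–17:30.
Restricted to 10:00–16:30: 11:30–12:00, 15:00–16:30.
Windows ≥ 30 min: 11:30–12:00, 15:00–16:30.

11:30–12:00, 15:00–16:30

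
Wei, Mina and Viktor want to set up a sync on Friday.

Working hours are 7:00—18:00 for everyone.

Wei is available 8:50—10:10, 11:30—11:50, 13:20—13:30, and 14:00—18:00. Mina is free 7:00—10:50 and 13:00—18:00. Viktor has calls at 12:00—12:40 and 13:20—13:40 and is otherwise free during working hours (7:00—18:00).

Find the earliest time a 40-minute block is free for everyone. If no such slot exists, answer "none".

Viktor free within 07:00–18:00: 07:00–12:00, 12:40–13:20, 13:40–18:00.
Wei ∩ Mina: 08:50–10:10, 13:20–13:30, 14:00–18:00.
Wei ∩ Mina ∩ Viktor: 08:50–10:10, 14:00–18:00.
Windows ≥ 40 min: 08:50–10:10, 14:00–18:00.
Earliest such window starts at 08:50.

08:50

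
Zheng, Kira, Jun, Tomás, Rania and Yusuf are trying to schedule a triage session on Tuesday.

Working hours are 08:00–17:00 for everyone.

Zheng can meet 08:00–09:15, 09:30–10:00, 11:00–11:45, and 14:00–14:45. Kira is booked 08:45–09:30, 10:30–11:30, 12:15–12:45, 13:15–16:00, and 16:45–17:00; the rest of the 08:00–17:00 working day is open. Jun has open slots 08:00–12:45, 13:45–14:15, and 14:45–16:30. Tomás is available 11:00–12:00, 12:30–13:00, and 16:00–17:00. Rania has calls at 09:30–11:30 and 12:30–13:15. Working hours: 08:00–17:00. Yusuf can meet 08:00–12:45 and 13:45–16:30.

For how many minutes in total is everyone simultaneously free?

15 minutes

Kira free within 08:00–17:00: 08:00–08:45, 09:30–10:30, 11:30–12:15, 12:45–13:15, 16:00–16:45.
Rania free within 08:00–17:00: 08:00–09:30, 11:30–12:30, 13:15–17:00.
Zheng ∩ Kira: 08:00–08:45, 09:30–10:00, 11:30–11:45.
Zheng ∩ Kira ∩ Jun: 08:00–08:45, 09:30–10:00, 11:30–11:45.
Zheng ∩ Kira ∩ Jun ∩ Tomás: 11:30–11:45.
Zheng ∩ Kira ∩ Jun ∩ Tomás ∩ Rania: 11:30–11:45.
Zheng ∩ Kira ∩ Jun ∩ Tomás ∩ Rania ∩ Yusuf: 11:30–11:45.
Total common minutes: 15.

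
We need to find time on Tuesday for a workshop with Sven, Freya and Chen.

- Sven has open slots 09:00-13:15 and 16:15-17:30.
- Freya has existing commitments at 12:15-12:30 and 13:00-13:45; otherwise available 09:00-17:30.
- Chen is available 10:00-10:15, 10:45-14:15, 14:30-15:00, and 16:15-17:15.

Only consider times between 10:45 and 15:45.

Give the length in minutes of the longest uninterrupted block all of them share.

90 minutes

Freya free within 09:00–17:30: 09:00–12:15, 12:30–13:00, 13:45–17:30.
Sven ∩ Freya: 09:00–12:15, 12:30–13:00, 16:15–17:30.
Sven ∩ Freya ∩ Chen: 10:00–10:15, 10:45–12:15, 12:30–13:00, 16:15–17:15.
Restricted to 10:45–15:45: 10:45–12:15, 12:30–13:00.
Common window lengths: 90, 30 min; longest is 90.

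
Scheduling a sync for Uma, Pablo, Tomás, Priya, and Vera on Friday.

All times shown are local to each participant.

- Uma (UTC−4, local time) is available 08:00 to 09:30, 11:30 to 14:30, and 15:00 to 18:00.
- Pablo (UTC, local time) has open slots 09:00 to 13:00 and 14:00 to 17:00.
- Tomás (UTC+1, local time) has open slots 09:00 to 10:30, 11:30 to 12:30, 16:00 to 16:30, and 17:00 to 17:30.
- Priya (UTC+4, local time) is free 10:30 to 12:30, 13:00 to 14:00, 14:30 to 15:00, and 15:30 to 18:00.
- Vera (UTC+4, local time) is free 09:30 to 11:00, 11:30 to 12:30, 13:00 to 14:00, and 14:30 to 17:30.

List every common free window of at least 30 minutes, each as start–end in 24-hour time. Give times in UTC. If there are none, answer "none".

none

Uma → UTC: 12:00–13:30, 15:30–18:30, 19:00–22:00.
Pablo → UTC: 09:00–13:00, 14:00–17:00.
Tomás → UTC: 08:00–09:30, 10:30–11:30, 15:00–15:30, 16:00–16:30.
Priya → UTC: 06:30–08:30, 09:00–10:00, 10:30–11:00, 11:30–14:00.
Vera → UTC: 05:30–07:00, 07:30–08:30, 09:00–10:00, 10:30–13:30.
Uma ∩ Pablo: 12:00–13:00, 15:30–17:00.
Uma ∩ Pablo ∩ Tomás: 16:00–16:30.
Uma ∩ Pablo ∩ Tomás ∩ Priya: (none).
Uma ∩ Pablo ∩ Tomás ∩ Priya ∩ Vera: (none).
Windows ≥ 30 min: (none).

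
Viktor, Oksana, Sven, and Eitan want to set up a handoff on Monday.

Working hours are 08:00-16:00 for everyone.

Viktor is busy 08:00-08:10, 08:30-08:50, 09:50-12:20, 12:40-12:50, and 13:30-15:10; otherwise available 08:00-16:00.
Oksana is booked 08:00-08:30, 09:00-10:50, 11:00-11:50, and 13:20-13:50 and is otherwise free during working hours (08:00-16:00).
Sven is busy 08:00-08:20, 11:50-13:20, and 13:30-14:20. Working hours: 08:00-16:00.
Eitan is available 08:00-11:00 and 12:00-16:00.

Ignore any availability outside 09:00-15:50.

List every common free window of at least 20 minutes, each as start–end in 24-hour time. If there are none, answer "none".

15:10–15:50

Viktor free within 08:00–16:00: 08:10–08:30, 08:50–09:50, 12:20–12:40, 12:50–13:30, 15:10–16:00.
Oksana free within 08:00–16:00: 08:30–09:00, 10:50–11:00, 11:50–13:20, 13:50–16:00.
Sven free within 08:00–16:00: 08:20–11:50, 13:20–13:30, 14:20–16:00.
Viktor ∩ Oksana: 08:50–09:00, 12:20–12:40, 12:50–13:20, 15:10–16:00.
Viktor ∩ Oksana ∩ Sven: 08:50–09:00, 15:10–16:00.
Viktor ∩ Oksana ∩ Sven ∩ Eitan: 08:50–09:00, 15:10–16:00.
Restricted to 09:00–15:50: 15:10–15:50.
Windows ≥ 20 min: 15:10–15:50.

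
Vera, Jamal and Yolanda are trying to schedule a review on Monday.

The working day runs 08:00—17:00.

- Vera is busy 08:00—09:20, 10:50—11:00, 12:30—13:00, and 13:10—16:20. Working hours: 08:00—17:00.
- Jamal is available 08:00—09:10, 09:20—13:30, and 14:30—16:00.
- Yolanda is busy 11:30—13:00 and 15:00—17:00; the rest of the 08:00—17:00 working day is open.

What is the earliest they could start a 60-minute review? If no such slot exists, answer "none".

Vera free within 08:00–17:00: 09:20–10:50, 11:00–12:30, 13:00–13:10, 16:20–17:00.
Yolanda free within 08:00–17:00: 08:00–11:30, 13:00–15:00.
Vera ∩ Jamal: 09:20–10:50, 11:00–12:30, 13:00–13:10.
Vera ∩ Jamal ∩ Yolanda: 09:20–10:50, 11:00–11:30, 13:00–13:10.
Windows ≥ 60 min: 09:20–10:50.
Earliest such window starts at 09:20.

09:20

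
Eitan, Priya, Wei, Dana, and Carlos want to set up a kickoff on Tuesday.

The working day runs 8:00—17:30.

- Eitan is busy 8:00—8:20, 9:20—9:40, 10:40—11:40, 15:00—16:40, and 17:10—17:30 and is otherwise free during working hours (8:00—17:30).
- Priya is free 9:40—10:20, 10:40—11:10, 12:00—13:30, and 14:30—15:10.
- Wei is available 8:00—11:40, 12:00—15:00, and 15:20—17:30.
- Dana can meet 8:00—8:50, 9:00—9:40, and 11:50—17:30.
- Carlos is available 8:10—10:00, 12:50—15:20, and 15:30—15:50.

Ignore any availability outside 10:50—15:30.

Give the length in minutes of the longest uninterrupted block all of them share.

40 minutes

Eitan free within 08:00–17:30: 08:20–09:20, 09:40–10:40, 11:40–15:00, 16:40–17:10.
Eitan ∩ Priya: 09:40–10:20, 12:00–13:30, 14:30–15:00.
Eitan ∩ Priya ∩ Wei: 09:40–10:20, 12:00–13:30, 14:30–15:00.
Eitan ∩ Priya ∩ Wei ∩ Dana: 12:00–13:30, 14:30–15:00.
Eitan ∩ Priya ∩ Wei ∩ Dana ∩ Carlos: 12:50–13:30, 14:30–15:00.
Restricted to 10:50–15:30: 12:50–13:30, 14:30–15:00.
Common window lengths: 40, 30 min; longest is 40.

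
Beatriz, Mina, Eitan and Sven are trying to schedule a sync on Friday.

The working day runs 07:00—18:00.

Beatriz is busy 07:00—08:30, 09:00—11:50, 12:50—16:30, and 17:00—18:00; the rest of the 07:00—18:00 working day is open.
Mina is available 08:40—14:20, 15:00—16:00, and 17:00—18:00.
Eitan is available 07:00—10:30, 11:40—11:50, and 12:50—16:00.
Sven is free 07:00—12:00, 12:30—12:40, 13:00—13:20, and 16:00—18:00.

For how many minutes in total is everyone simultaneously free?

Beatriz free within 07:00–18:00: 08:30–09:00, 11:50–12:50, 16:30–17:00.
Beatriz ∩ Mina: 08:40–09:00, 11:50–12:50.
Beatriz ∩ Mina ∩ Eitan: 08:40–09:00.
Beatriz ∩ Mina ∩ Eitan ∩ Sven: 08:40–09:00.
Total common minutes: 20.

20 minutes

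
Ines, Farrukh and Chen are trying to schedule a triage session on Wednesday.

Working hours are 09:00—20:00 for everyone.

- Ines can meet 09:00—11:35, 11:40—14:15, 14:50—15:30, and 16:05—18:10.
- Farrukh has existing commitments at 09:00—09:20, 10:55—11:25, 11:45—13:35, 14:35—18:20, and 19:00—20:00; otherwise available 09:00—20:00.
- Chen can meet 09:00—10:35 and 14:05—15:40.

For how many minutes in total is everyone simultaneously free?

85 minutes

Farrukh free within 09:00–20:00: 09:20–10:55, 11:25–11:45, 13:35–14:35, 18:20–19:00.
Ines ∩ Farrukh: 09:20–10:55, 11:25–11:35, 11:40–11:45, 13:35–14:15.
Ines ∩ Farrukh ∩ Chen: 09:20–10:35, 14:05–14:15.
Total common minutes: 75 + 10 = 85.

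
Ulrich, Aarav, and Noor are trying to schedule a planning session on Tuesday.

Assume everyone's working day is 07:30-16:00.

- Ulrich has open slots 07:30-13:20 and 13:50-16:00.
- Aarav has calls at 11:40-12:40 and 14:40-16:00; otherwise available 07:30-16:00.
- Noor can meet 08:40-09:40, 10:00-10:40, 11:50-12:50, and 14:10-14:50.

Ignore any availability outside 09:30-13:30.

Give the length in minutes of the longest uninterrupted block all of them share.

Aarav free within 07:30–16:00: 07:30–11:40, 12:40–14:40.
Ulrich ∩ Aarav: 07:30–11:40, 12:40–13:20, 13:50–14:40.
Ulrich ∩ Aarav ∩ Noor: 08:40–09:40, 10:00–10:40, 12:40–12:50, 14:10–14:40.
Restricted to 09:30–13:30: 09:30–09:40, 10:00–10:40, 12:40–12:50.
Common window lengths: 10, 40, 10 min; longest is 40.

40 minutes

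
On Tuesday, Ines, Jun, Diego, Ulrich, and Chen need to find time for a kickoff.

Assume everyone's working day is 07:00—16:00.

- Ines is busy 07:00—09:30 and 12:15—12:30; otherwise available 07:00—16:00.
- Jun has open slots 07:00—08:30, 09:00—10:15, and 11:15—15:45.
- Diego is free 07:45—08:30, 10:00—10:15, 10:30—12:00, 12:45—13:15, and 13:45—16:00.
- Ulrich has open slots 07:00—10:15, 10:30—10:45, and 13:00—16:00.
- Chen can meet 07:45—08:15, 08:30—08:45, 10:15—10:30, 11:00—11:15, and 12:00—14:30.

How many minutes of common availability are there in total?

60 minutes

Ines free within 07:00–16:00: 09:30–12:15, 12:30–16:00.
Ines ∩ Jun: 09:30–10:15, 11:15–12:15, 12:30–15:45.
Ines ∩ Jun ∩ Diego: 10:00–10:15, 11:15–12:00, 12:45–13:15, 13:45–15:45.
Ines ∩ Jun ∩ Diego ∩ Ulrich: 10:00–10:15, 13:00–13:15, 13:45–15:45.
Ines ∩ Jun ∩ Diego ∩ Ulrich ∩ Chen: 13:00–13:15, 13:45–14:30.
Total common minutes: 15 + 45 = 60.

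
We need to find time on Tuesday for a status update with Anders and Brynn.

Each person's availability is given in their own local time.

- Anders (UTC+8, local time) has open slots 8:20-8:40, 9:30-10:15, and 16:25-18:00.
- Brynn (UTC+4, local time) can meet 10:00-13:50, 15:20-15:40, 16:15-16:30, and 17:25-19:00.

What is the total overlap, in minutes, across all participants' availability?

85 minutes

Anders → UTC: 00:20–00:40, 01:30–02:15, 08:25–10:00.
Brynn → UTC: 06:00–09:50, 11:20–11:40, 12:15–12:30, 13:25–15:00.
Anders ∩ Brynn: 08:25–09:50.
Total common minutes: 85.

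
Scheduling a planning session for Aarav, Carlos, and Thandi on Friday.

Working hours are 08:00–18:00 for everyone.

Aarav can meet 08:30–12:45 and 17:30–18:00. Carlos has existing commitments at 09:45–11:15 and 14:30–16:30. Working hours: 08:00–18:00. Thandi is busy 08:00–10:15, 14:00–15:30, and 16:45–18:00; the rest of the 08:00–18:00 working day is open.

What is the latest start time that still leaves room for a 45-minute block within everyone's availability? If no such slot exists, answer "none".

Carlos free within 08:00–18:00: 08:00–09:45, 11:15–14:30, 16:30–18:00.
Thandi free within 08:00–18:00: 10:15–14:00, 15:30–16:45.
Aarav ∩ Carlos: 08:30–09:45, 11:15–12:45, 17:30–18:00.
Aarav ∩ Carlos ∩ Thandi: 11:15–12:45.
Windows ≥ 45 min: 11:15–12:45.
Latest start in the last window 11:15–12:45 is 12:45 − 45 min = 12:00.

12:00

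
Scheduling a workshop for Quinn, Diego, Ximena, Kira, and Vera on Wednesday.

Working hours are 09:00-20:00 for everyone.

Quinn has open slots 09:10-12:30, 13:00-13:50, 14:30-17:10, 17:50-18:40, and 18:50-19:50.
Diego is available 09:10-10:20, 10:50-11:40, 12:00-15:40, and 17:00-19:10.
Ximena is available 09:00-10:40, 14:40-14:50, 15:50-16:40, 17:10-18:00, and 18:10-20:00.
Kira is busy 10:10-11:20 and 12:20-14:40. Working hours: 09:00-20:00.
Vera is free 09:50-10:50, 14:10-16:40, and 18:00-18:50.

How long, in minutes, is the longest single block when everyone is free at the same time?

Kira free within 09:00–20:00: 09:00–10:10, 11:20–12:20, 14:40–20:00.
Quinn ∩ Diego: 09:10–10:20, 10:50–11:40, 12:00–12:30, 13:00–13:50, 14:30–15:40, 17:00–17:10, 17:50–18:40, 18:50–19:10.
Quinn ∩ Diego ∩ Ximena: 09:10–10:20, 14:40–14:50, 17:50–18:00, 18:10–18:40, 18:50–19:10.
Quinn ∩ Diego ∩ Ximena ∩ Kira: 09:10–10:10, 14:40–14:50, 17:50–18:00, 18:10–18:40, 18:50–19:10.
Quinn ∩ Diego ∩ Ximena ∩ Kira ∩ Vera: 09:50–10:10, 14:40–14:50, 18:10–18:40.
Common window lengths: 20, 10, 30 min; longest is 30.

30 minutes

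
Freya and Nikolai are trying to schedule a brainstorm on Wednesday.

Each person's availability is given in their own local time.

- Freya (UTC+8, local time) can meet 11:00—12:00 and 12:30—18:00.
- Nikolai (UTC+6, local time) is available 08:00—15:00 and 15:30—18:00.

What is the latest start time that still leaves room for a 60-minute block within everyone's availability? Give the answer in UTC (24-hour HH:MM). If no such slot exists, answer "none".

08:00

Freya → UTC: 03:00–04:00, 04:30–10:00.
Nikolai → UTC: 02:00–09:00, 09:30–12:00.
Freya ∩ Nikolai: 03:00–04:00, 04:30–09:00, 09:30–10:00.
Windows ≥ 60 min: 03:00–04:00, 04:30–09:00.
Latest start in the last window 04:30–09:00 is 09:00 − 60 min = 08:00.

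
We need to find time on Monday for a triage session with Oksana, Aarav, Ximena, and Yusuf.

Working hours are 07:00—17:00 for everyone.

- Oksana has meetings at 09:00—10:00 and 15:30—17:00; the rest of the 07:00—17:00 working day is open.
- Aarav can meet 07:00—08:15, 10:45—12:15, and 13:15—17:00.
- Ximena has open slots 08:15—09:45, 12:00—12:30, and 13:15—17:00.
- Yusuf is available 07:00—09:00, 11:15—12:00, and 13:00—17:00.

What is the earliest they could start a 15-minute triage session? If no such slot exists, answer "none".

13:15

Oksana free within 07:00–17:00: 07:00–09:00, 10:00–15:30.
Oksana ∩ Aarav: 07:00–08:15, 10:45–12:15, 13:15–15:30.
Oksana ∩ Aarav ∩ Ximena: 12:00–12:15, 13:15–15:30.
Oksana ∩ Aarav ∩ Ximena ∩ Yusuf: 13:15–15:30.
Windows ≥ 15 min: 13:15–15:30.
Earliest such window starts at 13:15.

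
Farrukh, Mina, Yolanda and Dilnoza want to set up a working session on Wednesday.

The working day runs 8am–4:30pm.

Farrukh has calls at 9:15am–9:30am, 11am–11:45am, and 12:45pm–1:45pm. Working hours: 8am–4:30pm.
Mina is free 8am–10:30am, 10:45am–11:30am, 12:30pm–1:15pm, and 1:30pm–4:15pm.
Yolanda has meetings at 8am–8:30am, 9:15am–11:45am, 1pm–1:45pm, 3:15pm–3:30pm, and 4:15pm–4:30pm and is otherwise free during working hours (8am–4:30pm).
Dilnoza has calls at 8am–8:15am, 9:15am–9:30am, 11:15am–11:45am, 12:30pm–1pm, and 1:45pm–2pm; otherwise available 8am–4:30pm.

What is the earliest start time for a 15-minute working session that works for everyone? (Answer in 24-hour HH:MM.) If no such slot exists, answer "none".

Farrukh free within 08:00–16:30: 08:00–09:15, 09:30–11:00, 11:45–12:45, 13:45–16:30.
Yolanda free within 08:00–16:30: 08:30–09:15, 11:45–13:00, 13:45–15:15, 15:30–16:15.
Dilnoza free within 08:00–16:30: 08:15–09:15, 09:30–11:15, 11:45–12:30, 13:00–13:45, 14:00–16:30.
Farrukh ∩ Mina: 08:00–09:15, 09:30–10:30, 10:45–11:00, 12:30–12:45, 13:45–16:15.
Farrukh ∩ Mina ∩ Yolanda: 08:30–09:15, 12:30–12:45, 13:45–15:15, 15:30–16:15.
Farrukh ∩ Mina ∩ Yolanda ∩ Dilnoza: 08:30–09:15, 14:00–15:15, 15:30–16:15.
Windows ≥ 15 min: 08:30–09:15, 14:00–15:15, 15:30–16:15.
Earliest such window starts at 08:30.

08:30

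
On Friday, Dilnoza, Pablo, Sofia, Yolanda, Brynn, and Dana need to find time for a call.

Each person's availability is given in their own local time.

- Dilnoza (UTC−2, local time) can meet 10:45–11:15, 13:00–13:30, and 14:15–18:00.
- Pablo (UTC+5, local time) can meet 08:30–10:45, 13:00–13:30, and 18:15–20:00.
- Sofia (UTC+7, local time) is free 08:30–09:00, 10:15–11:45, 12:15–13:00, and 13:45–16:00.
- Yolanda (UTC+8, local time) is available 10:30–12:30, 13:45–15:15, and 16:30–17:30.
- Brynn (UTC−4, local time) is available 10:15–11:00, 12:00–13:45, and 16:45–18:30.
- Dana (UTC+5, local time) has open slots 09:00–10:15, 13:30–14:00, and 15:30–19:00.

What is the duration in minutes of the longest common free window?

0 minutes

Dilnoza → UTC: 12:45–13:15, 15:00–15:30, 16:15–20:00.
Pablo → UTC: 03:30–05:45, 08:00–08:30, 13:15–15:00.
Sofia → UTC: 01:30–02:00, 03:15–04:45, 05:15–06:00, 06:45–09:00.
Yolanda → UTC: 02:30–04:30, 05:45–07:15, 08:30–09:30.
Brynn → UTC: 14:15–15:00, 16:00–17:45, 20:45–22:30.
Dana → UTC: 04:00–05:15, 08:30–09:00, 10:30–14:00.
Dilnoza ∩ Pablo: (none).
Dilnoza ∩ Pablo ∩ Sofia: (none).
Dilnoza ∩ Pablo ∩ Sofia ∩ Yolanda: (none).
Dilnoza ∩ Pablo ∩ Sofia ∩ Yolanda ∩ Brynn: (none).
Dilnoza ∩ Pablo ∩ Sofia ∩ Yolanda ∩ Brynn ∩ Dana: (none).
No common window.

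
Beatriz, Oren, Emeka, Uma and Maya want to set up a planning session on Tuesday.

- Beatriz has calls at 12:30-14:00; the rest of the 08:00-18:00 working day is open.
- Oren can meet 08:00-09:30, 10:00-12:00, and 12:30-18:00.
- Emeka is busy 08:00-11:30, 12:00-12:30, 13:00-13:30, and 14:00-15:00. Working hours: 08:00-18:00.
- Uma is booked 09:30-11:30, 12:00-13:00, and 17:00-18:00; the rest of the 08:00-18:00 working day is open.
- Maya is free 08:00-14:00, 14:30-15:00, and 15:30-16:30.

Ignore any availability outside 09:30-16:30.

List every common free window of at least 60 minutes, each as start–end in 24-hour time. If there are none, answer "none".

Beatriz free within 08:00–18:00: 08:00–12:30, 14:00–18:00.
Emeka free within 08:00–18:00: 11:30–12:00, 12:30–13:00, 13:30–14:00, 15:00–18:00.
Uma free within 08:00–18:00: 08:00–09:30, 11:30–12:00, 13:00–17:00.
Beatriz ∩ Oren: 08:00–09:30, 10:00–12:00, 14:00–18:00.
Beatriz ∩ Oren ∩ Emeka: 11:30–12:00, 15:00–18:00.
Beatriz ∩ Oren ∩ Emeka ∩ Uma: 11:30–12:00, 15:00–17:00.
Beatriz ∩ Oren ∩ Emeka ∩ Uma ∩ Maya: 11:30–12:00, 15:30–16:30.
Restricted to 09:30–16:30: 11:30–12:00, 15:30–16:30.
Windows ≥ 60 min: 15:30–16:30.

15:30–16:30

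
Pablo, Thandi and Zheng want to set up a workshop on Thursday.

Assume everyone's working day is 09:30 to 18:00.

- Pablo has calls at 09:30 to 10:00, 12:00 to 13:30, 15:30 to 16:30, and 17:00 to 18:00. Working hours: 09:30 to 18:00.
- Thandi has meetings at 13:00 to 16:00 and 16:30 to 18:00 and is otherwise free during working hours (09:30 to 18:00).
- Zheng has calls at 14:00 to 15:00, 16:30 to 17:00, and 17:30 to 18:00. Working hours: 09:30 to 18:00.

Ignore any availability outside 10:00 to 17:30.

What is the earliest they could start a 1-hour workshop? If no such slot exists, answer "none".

Pablo free within 09:30–18:00: 10:00–12:00, 13:30–15:30, 16:30–17:00.
Thandi free within 09:30–18:00: 09:30–13:00, 16:00–16:30.
Zheng free within 09:30–18:00: 09:30–14:00, 15:00–16:30, 17:00–17:30.
Pablo ∩ Thandi: 10:00–12:00.
Pablo ∩ Thandi ∩ Zheng: 10:00–12:00.
Restricted to 10:00–17:30: 10:00–12:00.
Windows ≥ 60 min: 10:00–12:00.
Earliest such window starts at 10:00.

10:00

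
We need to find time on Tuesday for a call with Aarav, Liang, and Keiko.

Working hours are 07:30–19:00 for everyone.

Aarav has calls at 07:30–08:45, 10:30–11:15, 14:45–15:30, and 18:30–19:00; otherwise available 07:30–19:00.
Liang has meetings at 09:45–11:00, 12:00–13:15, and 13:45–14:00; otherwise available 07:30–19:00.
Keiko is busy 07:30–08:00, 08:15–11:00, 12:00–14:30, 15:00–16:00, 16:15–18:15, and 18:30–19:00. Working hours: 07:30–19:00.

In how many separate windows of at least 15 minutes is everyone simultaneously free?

4

Aarav free within 07:30–19:00: 08:45–10:30, 11:15–14:45, 15:30–18:30.
Liang free within 07:30–19:00: 07:30–09:45, 11:00–12:00, 13:15–13:45, 14:00–19:00.
Keiko free within 07:30–19:00: 08:00–08:15, 11:00–12:00, 14:30–15:00, 16:00–16:15, 18:15–18:30.
Aarav ∩ Liang: 08:45–09:45, 11:15–12:00, 13:15–13:45, 14:00–14:45, 15:30–18:30.
Aarav ∩ Liang ∩ Keiko: 11:15–12:00, 14:30–14:45, 16:00–16:15, 18:15–18:30.
Windows ≥ 15 min: 11:15–12:00, 14:30–14:45, 16:00–16:15, 18:15–18:30.
That's 4 windows.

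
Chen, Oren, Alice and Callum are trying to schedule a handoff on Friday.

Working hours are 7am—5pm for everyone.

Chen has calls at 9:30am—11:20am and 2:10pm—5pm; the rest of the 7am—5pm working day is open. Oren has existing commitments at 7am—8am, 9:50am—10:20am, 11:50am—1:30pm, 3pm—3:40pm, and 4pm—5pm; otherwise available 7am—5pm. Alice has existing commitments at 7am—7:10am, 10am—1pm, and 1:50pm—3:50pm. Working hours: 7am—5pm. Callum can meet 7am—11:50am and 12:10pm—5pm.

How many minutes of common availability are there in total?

Chen free within 07:00–17:00: 07:00–09:30, 11:20–14:10.
Oren free within 07:00–17:00: 08:00–09:50, 10:20–11:50, 13:30–15:00, 15:40–16:00.
Alice free within 07:00–17:00: 07:10–10:00, 13:00–13:50, 15:50–17:00.
Chen ∩ Oren: 08:00–09:30, 11:20–11:50, 13:30–14:10.
Chen ∩ Oren ∩ Alice: 08:00–09:30, 13:30–13:50.
Chen ∩ Oren ∩ Alice ∩ Callum: 08:00–09:30, 13:30–13:50.
Total common minutes: 90 + 20 = 110.

110 minutes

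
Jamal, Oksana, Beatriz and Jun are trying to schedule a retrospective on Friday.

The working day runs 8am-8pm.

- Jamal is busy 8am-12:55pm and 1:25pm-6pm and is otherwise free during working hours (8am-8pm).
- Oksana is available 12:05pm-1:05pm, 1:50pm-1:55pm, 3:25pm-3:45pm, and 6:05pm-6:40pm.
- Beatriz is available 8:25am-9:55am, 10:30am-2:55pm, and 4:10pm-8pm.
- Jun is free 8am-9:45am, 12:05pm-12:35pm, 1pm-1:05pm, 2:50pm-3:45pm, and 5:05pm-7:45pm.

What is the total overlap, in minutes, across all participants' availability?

40 minutes

Jamal free within 08:00–20:00: 12:55–13:25, 18:00–20:00.
Jamal ∩ Oksana: 12:55–13:05, 18:05–18:40.
Jamal ∩ Oksana ∩ Beatriz: 12:55–13:05, 18:05–18:40.
Jamal ∩ Oksana ∩ Beatriz ∩ Jun: 13:00–13:05, 18:05–18:40.
Total common minutes: 5 + 35 = 40.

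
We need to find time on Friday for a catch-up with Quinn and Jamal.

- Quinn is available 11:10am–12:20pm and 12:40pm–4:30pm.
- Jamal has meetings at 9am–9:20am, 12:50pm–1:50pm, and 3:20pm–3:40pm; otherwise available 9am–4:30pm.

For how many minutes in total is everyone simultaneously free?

220 minutes

Jamal free within 09:00–16:30: 09:20–12:50, 13:50–15:20, 15:40–16:30.
Quinn ∩ Jamal: 11:10–12:20, 12:40–12:50, 13:50–15:20, 15:40–16:30.
Total common minutes: 70 + 10 + 90 + 50 = 220.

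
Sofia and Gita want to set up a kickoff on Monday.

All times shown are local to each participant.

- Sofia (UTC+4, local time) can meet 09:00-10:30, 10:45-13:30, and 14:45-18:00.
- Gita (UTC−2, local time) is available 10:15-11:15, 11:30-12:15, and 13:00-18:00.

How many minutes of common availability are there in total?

Sofia → UTC: 05:00–06:30, 06:45–09:30, 10:45–14:00.
Gita → UTC: 12:15–13:15, 13:30–14:15, 15:00–20:00.
Sofia ∩ Gita: 12:15–13:15, 13:30–14:00.
Total common minutes: 60 + 30 = 90.

90 minutes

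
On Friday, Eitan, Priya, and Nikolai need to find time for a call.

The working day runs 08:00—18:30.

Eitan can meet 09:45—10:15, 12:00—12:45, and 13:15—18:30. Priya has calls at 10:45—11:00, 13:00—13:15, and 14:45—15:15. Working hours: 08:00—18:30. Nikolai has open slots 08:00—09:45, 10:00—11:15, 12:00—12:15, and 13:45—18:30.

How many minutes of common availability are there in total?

285 minutes

Priya free within 08:00–18:30: 08:00–10:45, 11:00–13:00, 13:15–14:45, 15:15–18:30.
Eitan ∩ Priya: 09:45–10:15, 12:00–12:45, 13:15–14:45, 15:15–18:30.
Eitan ∩ Priya ∩ Nikolai: 10:00–10:15, 12:00–12:15, 13:45–14:45, 15:15–18:30.
Total common minutes: 15 + 15 + 60 + 195 = 285.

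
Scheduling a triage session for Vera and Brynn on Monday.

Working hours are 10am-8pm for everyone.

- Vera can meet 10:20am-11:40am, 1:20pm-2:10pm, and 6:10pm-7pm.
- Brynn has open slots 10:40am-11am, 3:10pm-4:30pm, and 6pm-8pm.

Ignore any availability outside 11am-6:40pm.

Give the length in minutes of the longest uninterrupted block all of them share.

30 minutes

Vera ∩ Brynn: 10:40–11:00, 18:10–19:00.
Restricted to 11:00–18:40: 18:10–18:40.
Single common window of 30 minutes.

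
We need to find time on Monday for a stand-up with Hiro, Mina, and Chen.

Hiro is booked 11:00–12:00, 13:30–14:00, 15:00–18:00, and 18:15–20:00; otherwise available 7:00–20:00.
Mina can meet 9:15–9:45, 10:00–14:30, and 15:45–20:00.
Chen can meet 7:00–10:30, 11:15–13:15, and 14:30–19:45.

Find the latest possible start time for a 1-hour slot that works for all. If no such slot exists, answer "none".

Hiro free within 07:00–20:00: 07:00–11:00, 12:00–13:30, 14:00–15:00, 18:00–18:15.
Hiro ∩ Mina: 09:15–09:45, 10:00–11:00, 12:00–13:30, 14:00–14:30, 18:00–18:15.
Hiro ∩ Mina ∩ Chen: 09:15–09:45, 10:00–10:30, 12:00–13:15, 18:00–18:15.
Windows ≥ 60 min: 12:00–13:15.
Latest start in the last window 12:00–13:15 is 13:15 − 60 min = 12:15.

12:15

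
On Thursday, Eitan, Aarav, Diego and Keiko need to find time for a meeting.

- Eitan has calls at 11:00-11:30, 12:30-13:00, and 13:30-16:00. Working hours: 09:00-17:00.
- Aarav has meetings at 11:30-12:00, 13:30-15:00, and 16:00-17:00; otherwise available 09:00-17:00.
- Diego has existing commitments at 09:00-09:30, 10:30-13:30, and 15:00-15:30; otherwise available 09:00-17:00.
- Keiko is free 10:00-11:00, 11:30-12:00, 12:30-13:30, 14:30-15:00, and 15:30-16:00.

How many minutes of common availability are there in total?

Eitan free within 09:00–17:00: 09:00–11:00, 11:30–12:30, 13:00–13:30, 16:00–17:00.
Aarav free within 09:00–17:00: 09:00–11:30, 12:00–13:30, 15:00–16:00.
Diego free within 09:00–17:00: 09:30–10:30, 13:30–15:00, 15:30–17:00.
Eitan ∩ Aarav: 09:00–11:00, 12:00–12:30, 13:00–13:30.
Eitan ∩ Aarav ∩ Diego: 09:30–10:30.
Eitan ∩ Aarav ∩ Diego ∩ Keiko: 10:00–10:30.
Total common minutes: 30.

30 minutes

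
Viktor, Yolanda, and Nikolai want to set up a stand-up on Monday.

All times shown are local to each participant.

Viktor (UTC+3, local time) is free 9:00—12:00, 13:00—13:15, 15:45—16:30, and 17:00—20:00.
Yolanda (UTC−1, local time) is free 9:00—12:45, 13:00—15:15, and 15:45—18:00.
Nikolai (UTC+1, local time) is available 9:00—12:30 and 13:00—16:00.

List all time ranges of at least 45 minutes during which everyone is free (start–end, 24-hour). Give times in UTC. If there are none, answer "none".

Viktor → UTC: 06:00–09:00, 10:00–10:15, 12:45–13:30, 14:00–17:00.
Yolanda → UTC: 10:00–13:45, 14:00–16:15, 16:45–19:00.
Nikolai → UTC: 08:00–11:30, 12:00–15:00.
Viktor ∩ Yolanda: 10:00–10:15, 12:45–13:30, 14:00–16:15, 16:45–17:00.
Viktor ∩ Yolanda ∩ Nikolai: 10:00–10:15, 12:45–13:30, 14:00–15:00.
Windows ≥ 45 min: 12:45–13:30, 14:00–15:00.

12:45–13:30, 14:00–15:00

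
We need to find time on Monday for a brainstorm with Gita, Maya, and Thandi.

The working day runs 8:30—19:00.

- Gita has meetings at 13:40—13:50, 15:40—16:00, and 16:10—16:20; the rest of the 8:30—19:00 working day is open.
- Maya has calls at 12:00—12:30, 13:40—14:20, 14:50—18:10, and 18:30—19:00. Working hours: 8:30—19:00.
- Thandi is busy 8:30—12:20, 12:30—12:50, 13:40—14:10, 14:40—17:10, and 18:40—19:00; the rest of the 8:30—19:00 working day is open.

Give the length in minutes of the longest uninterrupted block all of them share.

50 minutes

Gita free within 08:30–19:00: 08:30–13:40, 13:50–15:40, 16:00–16:10, 16:20–19:00.
Maya free within 08:30–19:00: 08:30–12:00, 12:30–13:40, 14:20–14:50, 18:10–18:30.
Thandi free within 08:30–19:00: 12:20–12:30, 12:50–13:40, 14:10–14:40, 17:10–18:40.
Gita ∩ Maya: 08:30–12:00, 12:30–13:40, 14:20–14:50, 18:10–18:30.
Gita ∩ Maya ∩ Thandi: 12:50–13:40, 14:20–14:40, 18:10–18:30.
Common window lengths: 50, 20, 20 min; longest is 50.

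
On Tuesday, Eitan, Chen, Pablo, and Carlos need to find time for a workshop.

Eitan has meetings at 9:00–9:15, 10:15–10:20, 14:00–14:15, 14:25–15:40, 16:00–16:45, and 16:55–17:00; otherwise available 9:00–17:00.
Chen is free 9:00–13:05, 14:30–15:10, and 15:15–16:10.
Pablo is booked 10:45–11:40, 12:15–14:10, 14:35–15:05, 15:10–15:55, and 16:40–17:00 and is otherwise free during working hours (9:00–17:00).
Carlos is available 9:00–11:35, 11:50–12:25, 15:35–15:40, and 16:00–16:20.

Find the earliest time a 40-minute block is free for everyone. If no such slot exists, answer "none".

09:15

Eitan free within 09:00–17:00: 09:15–10:15, 10:20–14:00, 14:15–14:25, 15:40–16:00, 16:45–16:55.
Pablo free within 09:00–17:00: 09:00–10:45, 11:40–12:15, 14:10–14:35, 15:05–15:10, 15:55–16:40.
Eitan ∩ Chen: 09:15–10:15, 10:20–13:05, 15:40–16:00.
Eitan ∩ Chen ∩ Pablo: 09:15–10:15, 10:20–10:45, 11:40–12:15, 15:55–16:00.
Eitan ∩ Chen ∩ Pablo ∩ Carlos: 09:15–10:15, 10:20–10:45, 11:50–12:15.
Windows ≥ 40 min: 09:15–10:15.
Earliest such window starts at 09:15.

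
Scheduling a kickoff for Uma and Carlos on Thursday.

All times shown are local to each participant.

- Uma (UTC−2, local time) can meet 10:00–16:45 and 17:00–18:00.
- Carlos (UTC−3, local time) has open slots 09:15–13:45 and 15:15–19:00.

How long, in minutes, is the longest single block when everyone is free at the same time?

270 minutes

Uma → UTC: 12:00–18:45, 19:00–20:00.
Carlos → UTC: 12:15–16:45, 18:15–22:00.
Uma ∩ Carlos: 12:15–16:45, 18:15–18:45, 19:00–20:00.
Common window lengths: 270, 30, 60 min; longest is 270.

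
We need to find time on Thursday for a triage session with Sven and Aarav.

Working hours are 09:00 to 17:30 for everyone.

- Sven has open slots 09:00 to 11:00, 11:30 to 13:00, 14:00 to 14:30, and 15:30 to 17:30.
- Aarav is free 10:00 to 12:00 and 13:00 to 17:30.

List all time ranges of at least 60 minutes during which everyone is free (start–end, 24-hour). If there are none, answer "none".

Sven ∩ Aarav: 10:00–11:00, 11:30–12:00, 14:00–14:30, 15:30–17:30.
Windows ≥ 60 min: 10:00–11:00, 15:30–17:30.

10:00–11:00, 15:30–17:30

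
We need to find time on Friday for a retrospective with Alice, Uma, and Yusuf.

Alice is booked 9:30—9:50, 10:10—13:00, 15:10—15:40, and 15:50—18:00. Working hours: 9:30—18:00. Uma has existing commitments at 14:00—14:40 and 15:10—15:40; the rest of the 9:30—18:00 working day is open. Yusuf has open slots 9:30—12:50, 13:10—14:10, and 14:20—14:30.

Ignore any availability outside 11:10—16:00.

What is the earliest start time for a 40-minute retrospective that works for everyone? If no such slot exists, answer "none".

13:10

Alice free within 09:30–18:00: 09:50–10:10, 13:00–15:10, 15:40–15:50.
Uma free within 09:30–18:00: 09:30–14:00, 14:40–15:10, 15:40–18:00.
Alice ∩ Uma: 09:50–10:10, 13:00–14:00, 14:40–15:10, 15:40–15:50.
Alice ∩ Uma ∩ Yusuf: 09:50–10:10, 13:10–14:00.
Restricted to 11:10–16:00: 13:10–14:00.
Windows ≥ 40 min: 13:10–14:00.
Earliest such window starts at 13:10.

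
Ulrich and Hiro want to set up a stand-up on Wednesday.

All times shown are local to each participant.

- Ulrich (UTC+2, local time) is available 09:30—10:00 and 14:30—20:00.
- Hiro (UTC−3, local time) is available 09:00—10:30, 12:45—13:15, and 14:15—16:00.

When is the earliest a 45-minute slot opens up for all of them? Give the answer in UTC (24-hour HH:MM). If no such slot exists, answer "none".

Ulrich → UTC: 07:30–08:00, 12:30–18:00.
Hiro → UTC: 12:00–13:30, 15:45–16:15, 17:15–19:00.
Ulrich ∩ Hiro: 12:30–13:30, 15:45–16:15, 17:15–18:00.
Windows ≥ 45 min: 12:30–13:30, 17:15–18:00.
Earliest such window starts at 12:30.

12:30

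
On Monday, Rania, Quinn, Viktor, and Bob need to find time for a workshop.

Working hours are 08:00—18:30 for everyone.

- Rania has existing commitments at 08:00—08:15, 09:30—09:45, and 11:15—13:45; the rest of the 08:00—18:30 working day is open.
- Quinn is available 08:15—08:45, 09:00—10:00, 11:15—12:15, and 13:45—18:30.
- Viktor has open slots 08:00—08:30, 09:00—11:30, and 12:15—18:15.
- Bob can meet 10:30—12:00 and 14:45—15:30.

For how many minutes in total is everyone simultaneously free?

45 minutes

Rania free within 08:00–18:30: 08:15–09:30, 09:45–11:15, 13:45–18:30.
Rania ∩ Quinn: 08:15–08:45, 09:00–09:30, 09:45–10:00, 13:45–18:30.
Rania ∩ Quinn ∩ Viktor: 08:15–08:30, 09:00–09:30, 09:45–10:00, 13:45–18:15.
Rania ∩ Quinn ∩ Viktor ∩ Bob: 14:45–15:30.
Total common minutes: 45.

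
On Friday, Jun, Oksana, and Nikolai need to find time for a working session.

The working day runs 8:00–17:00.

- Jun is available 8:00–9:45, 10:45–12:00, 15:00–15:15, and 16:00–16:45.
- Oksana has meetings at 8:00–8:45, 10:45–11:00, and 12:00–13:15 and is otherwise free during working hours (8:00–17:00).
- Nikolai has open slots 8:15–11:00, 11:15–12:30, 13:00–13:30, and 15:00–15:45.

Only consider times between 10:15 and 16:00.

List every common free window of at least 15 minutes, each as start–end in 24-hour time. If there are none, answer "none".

Oksana free within 08:00–17:00: 08:45–10:45, 11:00–12:00, 13:15–17:00.
Jun ∩ Oksana: 08:45–09:45, 11:00–12:00, 15:00–15:15, 16:00–16:45.
Jun ∩ Oksana ∩ Nikolai: 08:45–09:45, 11:15–12:00, 15:00–15:15.
Restricted to 10:15–16:00: 11:15–12:00, 15:00–15:15.
Windows ≥ 15 min: 11:15–12:00, 15:00–15:15.

11:15–12:00, 15:00–15:15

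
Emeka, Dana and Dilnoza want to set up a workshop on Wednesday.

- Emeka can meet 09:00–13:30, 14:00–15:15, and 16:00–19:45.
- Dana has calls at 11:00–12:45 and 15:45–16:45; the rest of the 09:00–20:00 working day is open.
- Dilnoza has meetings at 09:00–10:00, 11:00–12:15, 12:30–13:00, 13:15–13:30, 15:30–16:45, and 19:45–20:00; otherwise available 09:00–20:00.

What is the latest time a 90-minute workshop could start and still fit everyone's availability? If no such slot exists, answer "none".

Dana free within 09:00–20:00: 09:00–11:00, 12:45–15:45, 16:45–20:00.
Dilnoza free within 09:00–20:00: 10:00–11:00, 12:15–12:30, 13:00–13:15, 13:30–15:30, 16:45–19:45.
Emeka ∩ Dana: 09:00–11:00, 12:45–13:30, 14:00–15:15, 16:45–19:45.
Emeka ∩ Dana ∩ Dilnoza: 10:00–11:00, 13:00–13:15, 14:00–15:15, 16:45–19:45.
Windows ≥ 90 min: 16:45–19:45.
Latest start in the last window 16:45–19:45 is 19:45 − 90 min = 18:15.

18:15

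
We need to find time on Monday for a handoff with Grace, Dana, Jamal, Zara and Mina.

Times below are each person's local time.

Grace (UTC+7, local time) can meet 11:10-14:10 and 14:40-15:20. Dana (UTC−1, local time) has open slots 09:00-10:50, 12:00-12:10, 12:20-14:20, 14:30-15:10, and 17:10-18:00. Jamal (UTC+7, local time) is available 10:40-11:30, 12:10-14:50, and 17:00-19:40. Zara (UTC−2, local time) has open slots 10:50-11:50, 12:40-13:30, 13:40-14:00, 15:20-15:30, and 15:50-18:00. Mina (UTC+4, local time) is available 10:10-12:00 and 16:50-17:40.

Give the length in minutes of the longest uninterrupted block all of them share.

Grace → UTC: 04:10–07:10, 07:40–08:20.
Dana → UTC: 10:00–11:50, 13:00–13:10, 13:20–15:20, 15:30–16:10, 18:10–19:00.
Jamal → UTC: 03:40–04:30, 05:10–07:50, 10:00–12:40.
Zara → UTC: 12:50–13:50, 14:40–15:30, 15:40–16:00, 17:20–17:30, 17:50–20:00.
Mina → UTC: 06:10–08:00, 12:50–13:40.
Grace ∩ Dana: (none).
Grace ∩ Dana ∩ Jamal: (none).
Grace ∩ Dana ∩ Jamal ∩ Zara: (none).
Grace ∩ Dana ∩ Jamal ∩ Zara ∩ Mina: (none).
No common window.

0 minutes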